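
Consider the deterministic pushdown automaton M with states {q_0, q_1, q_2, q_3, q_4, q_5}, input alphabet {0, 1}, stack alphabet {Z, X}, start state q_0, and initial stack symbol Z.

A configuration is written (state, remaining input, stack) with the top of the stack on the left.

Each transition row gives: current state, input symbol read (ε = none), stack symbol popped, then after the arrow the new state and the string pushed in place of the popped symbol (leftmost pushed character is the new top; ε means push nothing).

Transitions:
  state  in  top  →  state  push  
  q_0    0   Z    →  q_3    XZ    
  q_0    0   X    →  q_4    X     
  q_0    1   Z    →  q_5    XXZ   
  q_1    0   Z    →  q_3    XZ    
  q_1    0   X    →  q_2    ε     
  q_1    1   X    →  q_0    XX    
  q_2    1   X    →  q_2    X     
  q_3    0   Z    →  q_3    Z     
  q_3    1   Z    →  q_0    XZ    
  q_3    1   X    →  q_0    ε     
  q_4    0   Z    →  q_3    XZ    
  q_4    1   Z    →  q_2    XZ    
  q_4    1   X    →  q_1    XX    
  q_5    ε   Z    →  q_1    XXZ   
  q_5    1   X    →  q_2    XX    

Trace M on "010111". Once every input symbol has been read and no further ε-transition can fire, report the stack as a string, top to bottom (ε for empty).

XXXZ

(q_0, 010111, Z) ⊢ (q_3, 10111, XZ) ⊢ (q_0, 0111, Z) ⊢ (q_3, 111, XZ) ⊢ (q_0, 11, Z) ⊢ (q_5, 1, XXZ) ⊢ (q_2, ε, XXXZ)
All input consumed in state q_2 with stack XXXZ.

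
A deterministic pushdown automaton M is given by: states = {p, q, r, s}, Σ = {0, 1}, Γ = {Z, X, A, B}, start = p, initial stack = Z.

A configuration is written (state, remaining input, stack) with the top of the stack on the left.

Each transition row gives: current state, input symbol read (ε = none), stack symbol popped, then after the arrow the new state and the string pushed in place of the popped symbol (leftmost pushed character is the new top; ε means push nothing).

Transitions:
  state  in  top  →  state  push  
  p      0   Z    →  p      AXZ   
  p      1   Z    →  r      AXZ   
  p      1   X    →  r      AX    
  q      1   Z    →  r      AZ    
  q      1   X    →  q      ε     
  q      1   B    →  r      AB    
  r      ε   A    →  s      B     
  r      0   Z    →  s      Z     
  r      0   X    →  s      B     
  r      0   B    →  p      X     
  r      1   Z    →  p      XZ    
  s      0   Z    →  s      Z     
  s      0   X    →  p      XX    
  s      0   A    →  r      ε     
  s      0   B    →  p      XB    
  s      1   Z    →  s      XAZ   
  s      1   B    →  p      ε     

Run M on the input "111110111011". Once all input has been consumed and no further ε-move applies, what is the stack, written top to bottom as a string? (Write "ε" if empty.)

(p, 111110111011, Z)
  read 1, top Z: go to r, push AXZ → (r, 11110111011, AXZ)
  ε-move, top A: go to s, push B → (s, 11110111011, BXZ)
  read 1, top B: go to p, push ε → (p, 1110111011, XZ)
  read 1, top X: go to r, push AX → (r, 110111011, AXZ)
  ε-move, top A: go to s, push B → (s, 110111011, BXZ)
  read 1, top B: go to p, push ε → (p, 10111011, XZ)
  read 1, top X: go to r, push AX → (r, 0111011, AXZ)
  ε-move, top A: go to s, push B → (s, 0111011, BXZ)
  read 0, top B: go to p, push XB → (p, 111011, XBXZ)
  read 1, top X: go to r, push AX → (r, 11011, AXBXZ)
  ε-move, top A: go to s, push B → (s, 11011, BXBXZ)
  read 1, top B: go to p, push ε → (p, 1011, XBXZ)
  read 1, top X: go to r, push AX → (r, 011, AXBXZ)
  ε-move, top A: go to s, push B → (s, 011, BXBXZ)
  read 0, top B: go to p, push XB → (p, 11, XBXBXZ)
  read 1, top X: go to r, push AX → (r, 1, AXBXBXZ)
  ε-move, top A: go to s, push B → (s, 1, BXBXBXZ)
  read 1, top B: go to p, push ε → (p, ε, XBXBXZ)
All input consumed in state p with stack XBXBXZ.

XBXBXZ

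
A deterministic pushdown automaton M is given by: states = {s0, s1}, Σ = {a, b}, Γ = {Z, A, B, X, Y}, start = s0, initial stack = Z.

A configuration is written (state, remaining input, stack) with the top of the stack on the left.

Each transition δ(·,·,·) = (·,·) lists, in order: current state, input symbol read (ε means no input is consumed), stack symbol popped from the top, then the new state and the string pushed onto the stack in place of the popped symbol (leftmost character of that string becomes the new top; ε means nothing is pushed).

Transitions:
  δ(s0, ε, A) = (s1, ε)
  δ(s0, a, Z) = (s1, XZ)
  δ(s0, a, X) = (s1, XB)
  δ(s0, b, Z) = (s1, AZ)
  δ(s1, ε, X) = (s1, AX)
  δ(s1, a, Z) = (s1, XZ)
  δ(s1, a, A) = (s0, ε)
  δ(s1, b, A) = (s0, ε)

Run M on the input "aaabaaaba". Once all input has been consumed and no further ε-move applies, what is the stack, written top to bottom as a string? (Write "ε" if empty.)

(s0, aaabaaaba, Z)
  read a, top Z: go to s1, push XZ → (s1, aabaaaba, XZ)
  ε-move, top X: go to s1, push AX → (s1, aabaaaba, AXZ)
  read a, top A: go to s0, push ε → (s0, abaaaba, XZ)
  read a, top X: go to s1, push XB → (s1, baaaba, XBZ)
  ε-move, top X: go to s1, push AX → (s1, baaaba, AXBZ)
  read b, top A: go to s0, push ε → (s0, aaaba, XBZ)
  read a, top X: go to s1, push XB → (s1, aaba, XBBZ)
  ε-move, top X: go to s1, push AX → (s1, aaba, AXBBZ)
  read a, top A: go to s0, push ε → (s0, aba, XBBZ)
  read a, top X: go to s1, push XB → (s1, ba, XBBBZ)
  ε-move, top X: go to s1, push AX → (s1, ba, AXBBBZ)
  read b, top A: go to s0, push ε → (s0, a, XBBBZ)
  read a, top X: go to s1, push XB → (s1, ε, XBBBBZ)
  ε-move, top X: go to s1, push AX → (s1, ε, AXBBBBZ)
All input consumed in state s1 with stack AXBBBBZ.

AXBBBBZ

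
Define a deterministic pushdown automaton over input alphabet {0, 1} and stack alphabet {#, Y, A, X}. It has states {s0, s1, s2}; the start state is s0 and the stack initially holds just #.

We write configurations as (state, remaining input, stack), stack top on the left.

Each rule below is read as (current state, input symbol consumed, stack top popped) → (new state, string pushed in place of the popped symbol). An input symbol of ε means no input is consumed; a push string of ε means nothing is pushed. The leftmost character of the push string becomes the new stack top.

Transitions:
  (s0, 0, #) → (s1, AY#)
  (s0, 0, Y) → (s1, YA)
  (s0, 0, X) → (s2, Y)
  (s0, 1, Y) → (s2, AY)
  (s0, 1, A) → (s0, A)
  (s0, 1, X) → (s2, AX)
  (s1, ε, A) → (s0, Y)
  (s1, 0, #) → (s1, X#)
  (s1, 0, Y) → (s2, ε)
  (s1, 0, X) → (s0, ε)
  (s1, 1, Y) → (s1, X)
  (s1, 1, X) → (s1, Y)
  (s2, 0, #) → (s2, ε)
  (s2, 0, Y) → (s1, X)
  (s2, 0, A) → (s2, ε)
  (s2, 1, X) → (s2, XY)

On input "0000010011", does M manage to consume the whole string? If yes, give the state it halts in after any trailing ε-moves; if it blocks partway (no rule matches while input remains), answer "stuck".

(s0, 0000010011, #)
  read 0, top #: go to s1, push AY# → (s1, 000010011, AY#)
  ε-move, top A: go to s0, push Y → (s0, 000010011, YY#)
  read 0, top Y: go to s1, push YA → (s1, 00010011, YAY#)
  read 0, top Y: go to s2, push ε → (s2, 0010011, AY#)
  read 0, top A: go to s2, push ε → (s2, 010011, Y#)
  read 0, top Y: go to s1, push X → (s1, 10011, X#)
  read 1, top X: go to s1, push Y → (s1, 0011, Y#)
  read 0, top Y: go to s2, push ε → (s2, 011, #)
  read 0, top #: go to s2, push ε → (s2, 11, ε)
No transition for (s2, 1, top ε); M blocks with input 11 remaining.

stuck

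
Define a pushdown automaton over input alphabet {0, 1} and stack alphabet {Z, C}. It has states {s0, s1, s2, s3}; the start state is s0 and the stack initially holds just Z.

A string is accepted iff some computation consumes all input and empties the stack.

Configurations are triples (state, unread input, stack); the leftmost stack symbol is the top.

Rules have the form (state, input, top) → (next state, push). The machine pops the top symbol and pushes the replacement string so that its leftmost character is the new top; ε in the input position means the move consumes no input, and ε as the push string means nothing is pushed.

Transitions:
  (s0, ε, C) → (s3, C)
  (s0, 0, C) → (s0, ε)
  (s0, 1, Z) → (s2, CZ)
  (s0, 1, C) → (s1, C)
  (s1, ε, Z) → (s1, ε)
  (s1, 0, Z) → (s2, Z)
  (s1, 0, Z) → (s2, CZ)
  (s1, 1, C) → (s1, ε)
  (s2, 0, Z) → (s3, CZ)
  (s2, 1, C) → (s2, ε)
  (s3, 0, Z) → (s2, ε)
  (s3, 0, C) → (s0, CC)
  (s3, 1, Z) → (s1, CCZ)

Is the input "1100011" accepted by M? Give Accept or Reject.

One accepting computation: (s0, 1100011, Z) ⊢ (s2, 100011, CZ) ⊢ (s2, 00011, Z) ⊢ (s3, 0011, CZ) ⊢ (s0, 011, CCZ) ⊢ (s0, 11, CZ) ⊢ (s1, 1, CZ) ⊢ (s1, ε, Z) ⊢ (s1, ε, ε)
All input consumed and the stack is empty.

Accept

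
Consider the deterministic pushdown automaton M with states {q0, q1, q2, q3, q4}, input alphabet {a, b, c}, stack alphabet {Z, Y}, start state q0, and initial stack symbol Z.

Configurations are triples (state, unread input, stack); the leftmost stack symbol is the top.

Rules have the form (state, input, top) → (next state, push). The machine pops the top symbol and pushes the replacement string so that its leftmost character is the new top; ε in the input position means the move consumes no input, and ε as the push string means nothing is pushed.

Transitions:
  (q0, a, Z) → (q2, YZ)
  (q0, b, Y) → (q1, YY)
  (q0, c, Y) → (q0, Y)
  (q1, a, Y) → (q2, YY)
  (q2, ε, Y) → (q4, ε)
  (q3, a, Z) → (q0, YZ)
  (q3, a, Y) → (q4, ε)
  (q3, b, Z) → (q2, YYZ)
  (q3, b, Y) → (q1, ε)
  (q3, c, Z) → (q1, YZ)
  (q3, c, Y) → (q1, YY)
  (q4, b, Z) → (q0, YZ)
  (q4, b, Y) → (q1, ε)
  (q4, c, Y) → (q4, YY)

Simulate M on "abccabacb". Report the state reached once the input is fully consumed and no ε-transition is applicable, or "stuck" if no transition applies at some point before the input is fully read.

stuck

(q0, abccabacb, Z) ⊢ (q2, bccabacb, YZ) ⊢ (q4, bccabacb, Z) ⊢ (q0, ccabacb, YZ) ⊢ (q0, cabacb, YZ) ⊢ (q0, abacb, YZ)
No transition for (q0, a, top Y); M blocks with input abacb remaining.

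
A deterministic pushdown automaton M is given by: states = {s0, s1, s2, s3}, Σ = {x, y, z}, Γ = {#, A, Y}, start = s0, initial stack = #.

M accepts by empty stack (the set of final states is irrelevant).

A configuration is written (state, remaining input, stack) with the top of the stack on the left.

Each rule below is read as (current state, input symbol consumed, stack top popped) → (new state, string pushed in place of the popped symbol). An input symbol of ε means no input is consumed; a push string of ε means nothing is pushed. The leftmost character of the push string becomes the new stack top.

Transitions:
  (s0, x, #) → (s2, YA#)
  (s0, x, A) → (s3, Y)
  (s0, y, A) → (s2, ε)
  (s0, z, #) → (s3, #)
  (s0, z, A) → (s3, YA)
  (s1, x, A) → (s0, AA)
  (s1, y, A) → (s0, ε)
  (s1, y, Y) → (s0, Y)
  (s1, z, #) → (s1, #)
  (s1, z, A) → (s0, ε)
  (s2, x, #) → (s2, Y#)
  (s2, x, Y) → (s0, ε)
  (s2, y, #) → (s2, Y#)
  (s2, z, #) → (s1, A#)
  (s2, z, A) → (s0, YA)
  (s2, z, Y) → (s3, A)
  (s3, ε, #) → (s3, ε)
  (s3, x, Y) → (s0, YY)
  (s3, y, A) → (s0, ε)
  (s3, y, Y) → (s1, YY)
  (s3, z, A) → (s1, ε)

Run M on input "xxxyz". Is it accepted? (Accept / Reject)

Reject

(s0, xxxyz, #)
  read x, top #: go to s2, push YA# → (s2, xxyz, YA#)
  read x, top Y: go to s0, push ε → (s0, xyz, A#)
  read x, top A: go to s3, push Y → (s3, yz, Y#)
  read y, top Y: go to s1, push YY → (s1, z, YY#)
No transition applies at (s1, z, YY#); input not fully consumed.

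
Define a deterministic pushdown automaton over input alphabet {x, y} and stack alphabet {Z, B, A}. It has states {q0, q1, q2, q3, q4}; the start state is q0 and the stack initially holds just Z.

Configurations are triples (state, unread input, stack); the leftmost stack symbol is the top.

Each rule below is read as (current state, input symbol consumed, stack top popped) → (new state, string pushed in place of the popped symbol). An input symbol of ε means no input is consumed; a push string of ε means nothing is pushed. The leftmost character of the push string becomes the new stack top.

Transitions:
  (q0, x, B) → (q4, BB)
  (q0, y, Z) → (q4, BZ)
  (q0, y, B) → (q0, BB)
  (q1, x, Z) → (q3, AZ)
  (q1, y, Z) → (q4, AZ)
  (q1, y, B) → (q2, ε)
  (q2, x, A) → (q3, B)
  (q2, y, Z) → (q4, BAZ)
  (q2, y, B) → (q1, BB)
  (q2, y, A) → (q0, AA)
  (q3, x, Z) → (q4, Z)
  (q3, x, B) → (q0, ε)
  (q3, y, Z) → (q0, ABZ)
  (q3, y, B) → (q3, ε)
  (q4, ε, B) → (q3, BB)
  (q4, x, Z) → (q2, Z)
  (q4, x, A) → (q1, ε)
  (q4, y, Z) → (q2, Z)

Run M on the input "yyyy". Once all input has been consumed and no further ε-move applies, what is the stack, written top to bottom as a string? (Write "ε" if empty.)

(q0, yyyy, Z)
  read y, top Z: go to q4, push BZ → (q4, yyy, BZ)
  ε-move, top B: go to q3, push BB → (q3, yyy, BBZ)
  read y, top B: go to q3, push ε → (q3, yy, BZ)
  read y, top B: go to q3, push ε → (q3, y, Z)
  read y, top Z: go to q0, push ABZ → (q0, ε, ABZ)
All input consumed in state q0 with stack ABZ.

ABZ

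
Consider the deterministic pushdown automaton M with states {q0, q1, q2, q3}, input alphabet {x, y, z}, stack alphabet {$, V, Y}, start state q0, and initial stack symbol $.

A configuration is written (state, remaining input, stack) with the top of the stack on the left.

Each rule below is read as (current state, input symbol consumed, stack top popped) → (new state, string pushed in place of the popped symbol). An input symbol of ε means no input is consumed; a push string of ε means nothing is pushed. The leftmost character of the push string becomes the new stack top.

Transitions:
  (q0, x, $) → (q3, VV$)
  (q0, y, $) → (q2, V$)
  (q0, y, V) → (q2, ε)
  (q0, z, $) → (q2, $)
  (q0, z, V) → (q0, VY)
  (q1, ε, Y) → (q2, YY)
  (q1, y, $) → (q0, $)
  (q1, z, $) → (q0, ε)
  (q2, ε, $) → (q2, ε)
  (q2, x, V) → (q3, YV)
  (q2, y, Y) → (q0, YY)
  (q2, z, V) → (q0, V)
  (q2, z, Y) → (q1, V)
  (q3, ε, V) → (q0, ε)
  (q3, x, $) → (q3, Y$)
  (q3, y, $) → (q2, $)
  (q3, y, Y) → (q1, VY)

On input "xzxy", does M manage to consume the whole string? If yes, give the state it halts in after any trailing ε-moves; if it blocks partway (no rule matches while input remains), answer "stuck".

stuck

(q0, xzxy, $) ⊢ (q3, zxy, VV$) ⊢ (q0, zxy, V$) ⊢ (q0, xy, VY$)
No transition for (q0, x, top V); M blocks with input xy remaining.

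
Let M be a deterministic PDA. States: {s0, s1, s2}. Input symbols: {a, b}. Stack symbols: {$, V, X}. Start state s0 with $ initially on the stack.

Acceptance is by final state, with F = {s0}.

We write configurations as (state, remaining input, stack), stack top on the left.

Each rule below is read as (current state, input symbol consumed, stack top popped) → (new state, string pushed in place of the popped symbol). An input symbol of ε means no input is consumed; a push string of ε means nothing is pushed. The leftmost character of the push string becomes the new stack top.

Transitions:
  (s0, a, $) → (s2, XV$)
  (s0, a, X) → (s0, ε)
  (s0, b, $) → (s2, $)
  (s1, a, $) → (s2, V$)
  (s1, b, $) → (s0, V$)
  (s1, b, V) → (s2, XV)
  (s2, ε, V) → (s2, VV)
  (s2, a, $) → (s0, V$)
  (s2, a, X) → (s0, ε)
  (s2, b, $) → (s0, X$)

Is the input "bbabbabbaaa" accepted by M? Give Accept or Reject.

(s0, bbabbabbaaa, $)
  read b, top $: go to s2, push $ → (s2, babbabbaaa, $)
  read b, top $: go to s0, push X$ → (s0, abbabbaaa, X$)
  read a, top X: go to s0, push ε → (s0, bbabbaaa, $)
  read b, top $: go to s2, push $ → (s2, babbaaa, $)
  read b, top $: go to s0, push X$ → (s0, abbaaa, X$)
  read a, top X: go to s0, push ε → (s0, bbaaa, $)
  read b, top $: go to s2, push $ → (s2, baaa, $)
  read b, top $: go to s0, push X$ → (s0, aaa, X$)
  read a, top X: go to s0, push ε → (s0, aa, $)
  read a, top $: go to s2, push XV$ → (s2, a, XV$)
  read a, top X: go to s0, push ε → (s0, ε, V$)
All input consumed; state s0 ∈ F.

Accept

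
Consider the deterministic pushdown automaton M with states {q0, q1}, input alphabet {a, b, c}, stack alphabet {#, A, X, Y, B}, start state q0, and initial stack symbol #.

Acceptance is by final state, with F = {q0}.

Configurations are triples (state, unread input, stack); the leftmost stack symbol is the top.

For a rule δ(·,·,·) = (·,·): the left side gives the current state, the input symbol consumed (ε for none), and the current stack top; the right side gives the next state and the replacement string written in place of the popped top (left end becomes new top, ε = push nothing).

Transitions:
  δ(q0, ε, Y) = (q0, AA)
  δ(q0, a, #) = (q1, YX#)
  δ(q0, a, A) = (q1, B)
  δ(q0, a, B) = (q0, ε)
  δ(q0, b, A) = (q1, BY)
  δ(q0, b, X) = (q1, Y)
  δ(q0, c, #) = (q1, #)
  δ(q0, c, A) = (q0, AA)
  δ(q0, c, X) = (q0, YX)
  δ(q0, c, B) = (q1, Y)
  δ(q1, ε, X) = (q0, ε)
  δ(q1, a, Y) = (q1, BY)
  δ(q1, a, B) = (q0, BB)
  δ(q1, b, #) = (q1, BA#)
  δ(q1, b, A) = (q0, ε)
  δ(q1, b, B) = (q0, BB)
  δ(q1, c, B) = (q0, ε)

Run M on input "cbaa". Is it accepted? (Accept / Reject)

(q0, cbaa, #)
  read c, top #: go to q1, push # → (q1, baa, #)
  read b, top #: go to q1, push BA# → (q1, aa, BA#)
  read a, top B: go to q0, push BB → (q0, a, BBA#)
  read a, top B: go to q0, push ε → (q0, ε, BA#)
All input consumed; state q0 ∈ F.

Accept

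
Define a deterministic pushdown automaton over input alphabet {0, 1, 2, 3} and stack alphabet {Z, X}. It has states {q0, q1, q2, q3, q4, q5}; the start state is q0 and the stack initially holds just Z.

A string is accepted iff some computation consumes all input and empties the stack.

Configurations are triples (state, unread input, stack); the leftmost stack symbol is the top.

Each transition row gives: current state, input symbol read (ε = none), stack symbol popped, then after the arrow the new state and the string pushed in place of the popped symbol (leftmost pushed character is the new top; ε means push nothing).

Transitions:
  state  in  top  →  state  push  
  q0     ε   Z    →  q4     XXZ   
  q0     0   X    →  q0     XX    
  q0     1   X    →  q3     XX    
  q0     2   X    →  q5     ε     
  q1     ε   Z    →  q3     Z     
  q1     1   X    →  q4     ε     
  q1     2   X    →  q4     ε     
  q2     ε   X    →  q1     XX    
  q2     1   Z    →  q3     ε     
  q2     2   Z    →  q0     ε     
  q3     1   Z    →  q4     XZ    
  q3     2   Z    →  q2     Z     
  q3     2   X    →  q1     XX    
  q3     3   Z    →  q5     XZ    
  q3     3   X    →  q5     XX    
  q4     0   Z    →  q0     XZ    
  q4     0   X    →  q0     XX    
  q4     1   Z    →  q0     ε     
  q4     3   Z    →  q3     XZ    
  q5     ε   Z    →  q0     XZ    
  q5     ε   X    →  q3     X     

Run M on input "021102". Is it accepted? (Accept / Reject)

(q0, 021102, Z)
  ε-move, top Z: go to q4, push XXZ → (q4, 021102, XXZ)
  read 0, top X: go to q0, push XX → (q0, 21102, XXXZ)
  read 2, top X: go to q5, push ε → (q5, 1102, XXZ)
  ε-move, top X: go to q3, push X → (q3, 1102, XXZ)
No transition applies at (q3, 1102, XXZ); input not fully consumed.

Reject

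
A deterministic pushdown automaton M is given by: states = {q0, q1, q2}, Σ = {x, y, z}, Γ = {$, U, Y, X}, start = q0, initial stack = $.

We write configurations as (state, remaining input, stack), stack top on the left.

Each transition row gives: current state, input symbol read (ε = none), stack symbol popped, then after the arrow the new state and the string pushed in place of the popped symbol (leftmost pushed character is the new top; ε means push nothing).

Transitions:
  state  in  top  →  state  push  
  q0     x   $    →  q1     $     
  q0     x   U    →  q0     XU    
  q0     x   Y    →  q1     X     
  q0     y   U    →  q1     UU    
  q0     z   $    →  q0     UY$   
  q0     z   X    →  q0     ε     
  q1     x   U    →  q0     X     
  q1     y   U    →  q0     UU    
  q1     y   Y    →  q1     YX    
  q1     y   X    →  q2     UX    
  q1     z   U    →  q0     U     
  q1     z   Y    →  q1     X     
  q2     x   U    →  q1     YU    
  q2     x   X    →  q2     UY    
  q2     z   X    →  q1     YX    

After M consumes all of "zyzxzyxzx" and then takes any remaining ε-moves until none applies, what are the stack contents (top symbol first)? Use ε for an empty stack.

(q0, zyzxzyxzx, $)
  read z, top $: go to q0, push UY$ → (q0, yzxzyxzx, UY$)
  read y, top U: go to q1, push UU → (q1, zxzyxzx, UUY$)
  read z, top U: go to q0, push U → (q0, xzyxzx, UUY$)
  read x, top U: go to q0, push XU → (q0, zyxzx, XUUY$)
  read z, top X: go to q0, push ε → (q0, yxzx, UUY$)
  read y, top U: go to q1, push UU → (q1, xzx, UUUY$)
  read x, top U: go to q0, push X → (q0, zx, XUUY$)
  read z, top X: go to q0, push ε → (q0, x, UUY$)
  read x, top U: go to q0, push XU → (q0, ε, XUUY$)
All input consumed in state q0 with stack XUUY$.

XUUY$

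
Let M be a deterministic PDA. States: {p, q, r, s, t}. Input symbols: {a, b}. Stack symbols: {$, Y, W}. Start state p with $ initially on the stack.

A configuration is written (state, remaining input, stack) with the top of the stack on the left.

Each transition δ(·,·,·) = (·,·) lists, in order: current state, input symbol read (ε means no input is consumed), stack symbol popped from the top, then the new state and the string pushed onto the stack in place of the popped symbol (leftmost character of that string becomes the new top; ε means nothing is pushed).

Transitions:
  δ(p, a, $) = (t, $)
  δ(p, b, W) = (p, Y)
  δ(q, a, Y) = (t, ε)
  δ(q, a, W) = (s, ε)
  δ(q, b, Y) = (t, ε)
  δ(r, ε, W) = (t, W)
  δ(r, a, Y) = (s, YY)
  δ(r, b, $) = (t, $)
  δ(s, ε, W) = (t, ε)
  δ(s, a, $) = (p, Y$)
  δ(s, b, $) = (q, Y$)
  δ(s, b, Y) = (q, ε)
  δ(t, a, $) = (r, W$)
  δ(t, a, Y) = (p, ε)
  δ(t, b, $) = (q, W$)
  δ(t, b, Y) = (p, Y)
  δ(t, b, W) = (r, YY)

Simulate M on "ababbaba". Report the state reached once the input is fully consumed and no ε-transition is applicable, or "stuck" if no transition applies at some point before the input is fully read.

s

(p, ababbaba, $)
  read a, top $: go to t, push $ → (t, babbaba, $)
  read b, top $: go to q, push W$ → (q, abbaba, W$)
  read a, top W: go to s, push ε → (s, bbaba, $)
  read b, top $: go to q, push Y$ → (q, baba, Y$)
  read b, top Y: go to t, push ε → (t, aba, $)
  read a, top $: go to r, push W$ → (r, ba, W$)
  ε-move, top W: go to t, push W → (t, ba, W$)
  read b, top W: go to r, push YY → (r, a, YY$)
  read a, top Y: go to s, push YY → (s, ε, YYY$)
All input consumed; M is in state s.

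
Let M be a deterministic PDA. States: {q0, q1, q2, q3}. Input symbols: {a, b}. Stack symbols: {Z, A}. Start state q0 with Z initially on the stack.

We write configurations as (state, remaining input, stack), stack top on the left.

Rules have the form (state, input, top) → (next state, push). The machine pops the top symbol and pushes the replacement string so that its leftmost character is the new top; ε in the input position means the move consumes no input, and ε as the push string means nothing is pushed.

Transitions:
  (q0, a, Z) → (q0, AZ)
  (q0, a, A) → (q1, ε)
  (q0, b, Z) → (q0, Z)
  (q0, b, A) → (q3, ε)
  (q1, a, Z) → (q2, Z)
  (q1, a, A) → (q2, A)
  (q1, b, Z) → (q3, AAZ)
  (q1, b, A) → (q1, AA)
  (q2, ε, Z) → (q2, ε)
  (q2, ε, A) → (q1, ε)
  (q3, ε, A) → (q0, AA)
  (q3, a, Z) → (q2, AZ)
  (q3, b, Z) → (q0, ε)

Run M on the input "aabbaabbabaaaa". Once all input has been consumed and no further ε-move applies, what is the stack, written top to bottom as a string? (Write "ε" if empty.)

ε

(q0, aabbaabbabaaaa, Z)
  read a, top Z: go to q0, push AZ → (q0, abbaabbabaaaa, AZ)
  read a, top A: go to q1, push ε → (q1, bbaabbabaaaa, Z)
  read b, top Z: go to q3, push AAZ → (q3, baabbabaaaa, AAZ)
  ε-move, top A: go to q0, push AA → (q0, baabbabaaaa, AAAZ)
  read b, top A: go to q3, push ε → (q3, aabbabaaaa, AAZ)
  ε-move, top A: go to q0, push AA → (q0, aabbabaaaa, AAAZ)
  read a, top A: go to q1, push ε → (q1, abbabaaaa, AAZ)
  read a, top A: go to q2, push A → (q2, bbabaaaa, AAZ)
  ε-move, top A: go to q1, push ε → (q1, bbabaaaa, AZ)
  read b, top A: go to q1, push AA → (q1, babaaaa, AAZ)
  read b, top A: go to q1, push AA → (q1, abaaaa, AAAZ)
  read a, top A: go to q2, push A → (q2, baaaa, AAAZ)
  ε-move, top A: go to q1, push ε → (q1, baaaa, AAZ)
  read b, top A: go to q1, push AA → (q1, aaaa, AAAZ)
  read a, top A: go to q2, push A → (q2, aaa, AAAZ)
  ε-move, top A: go to q1, push ε → (q1, aaa, AAZ)
  read a, top A: go to q2, push A → (q2, aa, AAZ)
  ε-move, top A: go to q1, push ε → (q1, aa, AZ)
  read a, top A: go to q2, push A → (q2, a, AZ)
  ε-move, top A: go to q1, push ε → (q1, a, Z)
  read a, top Z: go to q2, push Z → (q2, ε, Z)
  ε-move, top Z: go to q2, push ε → (q2, ε, ε)
All input consumed in state q2 with stack ε.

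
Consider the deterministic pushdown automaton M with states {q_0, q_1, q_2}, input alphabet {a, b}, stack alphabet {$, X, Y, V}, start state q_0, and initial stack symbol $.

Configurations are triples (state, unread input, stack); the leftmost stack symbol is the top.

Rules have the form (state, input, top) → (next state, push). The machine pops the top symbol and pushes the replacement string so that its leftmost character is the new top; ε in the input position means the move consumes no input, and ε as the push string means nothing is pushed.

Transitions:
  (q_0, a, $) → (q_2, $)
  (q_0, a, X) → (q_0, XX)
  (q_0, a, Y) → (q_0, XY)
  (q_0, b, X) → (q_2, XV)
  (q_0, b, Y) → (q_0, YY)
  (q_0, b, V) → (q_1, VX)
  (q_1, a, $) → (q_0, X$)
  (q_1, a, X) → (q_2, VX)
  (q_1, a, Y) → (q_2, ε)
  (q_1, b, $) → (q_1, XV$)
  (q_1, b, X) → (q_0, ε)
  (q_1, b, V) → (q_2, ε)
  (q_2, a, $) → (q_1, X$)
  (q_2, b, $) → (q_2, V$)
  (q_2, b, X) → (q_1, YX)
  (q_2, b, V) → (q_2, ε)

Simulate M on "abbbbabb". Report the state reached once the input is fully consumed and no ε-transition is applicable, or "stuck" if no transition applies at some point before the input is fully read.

stuck

(q_0, abbbbabb, $)
  read a, top $: go to q_2, push $ → (q_2, bbbbabb, $)
  read b, top $: go to q_2, push V$ → (q_2, bbbabb, V$)
  read b, top V: go to q_2, push ε → (q_2, bbabb, $)
  read b, top $: go to q_2, push V$ → (q_2, babb, V$)
  read b, top V: go to q_2, push ε → (q_2, abb, $)
  read a, top $: go to q_1, push X$ → (q_1, bb, X$)
  read b, top X: go to q_0, push ε → (q_0, b, $)
No transition for (q_0, b, top $); M blocks with input b remaining.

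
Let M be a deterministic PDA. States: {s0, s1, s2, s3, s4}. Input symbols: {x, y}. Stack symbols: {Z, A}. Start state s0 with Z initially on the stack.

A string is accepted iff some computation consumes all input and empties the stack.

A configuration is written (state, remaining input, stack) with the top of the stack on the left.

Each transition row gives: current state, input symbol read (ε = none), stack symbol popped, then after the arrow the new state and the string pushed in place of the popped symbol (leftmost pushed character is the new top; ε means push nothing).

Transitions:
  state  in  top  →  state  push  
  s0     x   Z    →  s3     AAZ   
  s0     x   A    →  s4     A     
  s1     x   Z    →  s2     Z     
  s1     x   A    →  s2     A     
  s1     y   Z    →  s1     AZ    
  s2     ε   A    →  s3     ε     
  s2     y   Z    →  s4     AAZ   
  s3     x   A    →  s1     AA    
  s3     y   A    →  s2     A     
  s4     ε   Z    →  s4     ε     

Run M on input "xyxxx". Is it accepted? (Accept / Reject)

Reject

(s0, xyxxx, Z)
  read x, top Z: go to s3, push AAZ → (s3, yxxx, AAZ)
  read y, top A: go to s2, push A → (s2, xxx, AAZ)
  ε-move, top A: go to s3, push ε → (s3, xxx, AZ)
  read x, top A: go to s1, push AA → (s1, xx, AAZ)
  read x, top A: go to s2, push A → (s2, x, AAZ)
  ε-move, top A: go to s3, push ε → (s3, x, AZ)
  read x, top A: go to s1, push AA → (s1, ε, AAZ)
All input consumed; stack is AAZ, not empty, and no further ε-move applies.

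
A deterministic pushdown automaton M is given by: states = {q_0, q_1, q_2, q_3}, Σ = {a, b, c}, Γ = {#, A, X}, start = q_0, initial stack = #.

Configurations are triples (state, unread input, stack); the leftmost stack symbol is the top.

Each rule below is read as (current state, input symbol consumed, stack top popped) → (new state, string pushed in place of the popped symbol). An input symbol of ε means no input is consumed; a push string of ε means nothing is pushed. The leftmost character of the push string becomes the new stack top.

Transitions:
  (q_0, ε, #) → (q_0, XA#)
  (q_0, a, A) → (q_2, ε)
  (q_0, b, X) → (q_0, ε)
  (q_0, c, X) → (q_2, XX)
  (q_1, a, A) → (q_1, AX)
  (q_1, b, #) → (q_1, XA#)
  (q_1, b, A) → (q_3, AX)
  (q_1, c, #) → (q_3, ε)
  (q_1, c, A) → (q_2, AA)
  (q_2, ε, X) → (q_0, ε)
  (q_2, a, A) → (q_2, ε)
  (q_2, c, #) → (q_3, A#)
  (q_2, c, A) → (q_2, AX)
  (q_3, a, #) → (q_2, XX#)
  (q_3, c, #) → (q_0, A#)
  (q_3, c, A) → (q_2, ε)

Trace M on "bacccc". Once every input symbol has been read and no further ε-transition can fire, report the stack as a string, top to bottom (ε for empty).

#

(q_0, bacccc, #) ⊢ (q_0, bacccc, XA#) ⊢ (q_0, acccc, A#) ⊢ (q_2, cccc, #) ⊢ (q_3, ccc, A#) ⊢ (q_2, cc, #) ⊢ (q_3, c, A#) ⊢ (q_2, ε, #)
All input consumed in state q_2 with stack #.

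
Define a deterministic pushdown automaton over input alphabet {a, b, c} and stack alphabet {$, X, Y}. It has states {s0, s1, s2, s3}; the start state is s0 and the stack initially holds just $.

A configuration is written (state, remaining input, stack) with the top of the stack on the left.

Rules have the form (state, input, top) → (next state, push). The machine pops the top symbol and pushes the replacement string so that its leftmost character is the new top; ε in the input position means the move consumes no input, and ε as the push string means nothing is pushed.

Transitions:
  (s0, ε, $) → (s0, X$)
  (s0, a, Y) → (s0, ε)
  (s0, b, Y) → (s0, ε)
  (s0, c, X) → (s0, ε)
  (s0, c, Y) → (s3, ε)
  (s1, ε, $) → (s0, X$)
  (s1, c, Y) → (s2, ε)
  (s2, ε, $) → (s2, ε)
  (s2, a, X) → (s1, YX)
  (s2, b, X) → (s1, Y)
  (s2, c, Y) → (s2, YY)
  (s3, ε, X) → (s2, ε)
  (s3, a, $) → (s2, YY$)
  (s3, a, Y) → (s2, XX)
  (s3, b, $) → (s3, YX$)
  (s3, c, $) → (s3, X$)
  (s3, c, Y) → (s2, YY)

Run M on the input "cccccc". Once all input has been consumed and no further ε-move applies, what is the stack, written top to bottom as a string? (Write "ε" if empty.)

X$

(s0, cccccc, $)
  ε-move, top $: go to s0, push X$ → (s0, cccccc, X$)
  read c, top X: go to s0, push ε → (s0, ccccc, $)
  ε-move, top $: go to s0, push X$ → (s0, ccccc, X$)
  read c, top X: go to s0, push ε → (s0, cccc, $)
  ε-move, top $: go to s0, push X$ → (s0, cccc, X$)
  read c, top X: go to s0, push ε → (s0, ccc, $)
  ε-move, top $: go to s0, push X$ → (s0, ccc, X$)
  read c, top X: go to s0, push ε → (s0, cc, $)
  ε-move, top $: go to s0, push X$ → (s0, cc, X$)
  read c, top X: go to s0, push ε → (s0, c, $)
  ε-move, top $: go to s0, push X$ → (s0, c, X$)
  read c, top X: go to s0, push ε → (s0, ε, $)
  ε-move, top $: go to s0, push X$ → (s0, ε, X$)
All input consumed in state s0 with stack X$.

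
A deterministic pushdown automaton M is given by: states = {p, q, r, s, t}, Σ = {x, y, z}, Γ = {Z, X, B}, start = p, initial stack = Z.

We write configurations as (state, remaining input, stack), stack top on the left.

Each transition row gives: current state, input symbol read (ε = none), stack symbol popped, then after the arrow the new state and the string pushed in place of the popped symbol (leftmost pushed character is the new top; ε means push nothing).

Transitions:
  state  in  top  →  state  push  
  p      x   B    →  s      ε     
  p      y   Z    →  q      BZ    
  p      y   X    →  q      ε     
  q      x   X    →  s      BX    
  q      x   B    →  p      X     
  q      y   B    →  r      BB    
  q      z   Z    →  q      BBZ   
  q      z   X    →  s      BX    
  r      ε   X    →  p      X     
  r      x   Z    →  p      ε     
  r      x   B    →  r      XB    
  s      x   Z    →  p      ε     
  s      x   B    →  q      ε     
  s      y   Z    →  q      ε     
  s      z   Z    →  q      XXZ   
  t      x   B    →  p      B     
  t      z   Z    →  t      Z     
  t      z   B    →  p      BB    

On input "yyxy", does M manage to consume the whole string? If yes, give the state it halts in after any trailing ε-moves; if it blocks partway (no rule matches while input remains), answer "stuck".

(p, yyxy, Z)
  read y, top Z: go to q, push BZ → (q, yxy, BZ)
  read y, top B: go to r, push BB → (r, xy, BBZ)
  read x, top B: go to r, push XB → (r, y, XBBZ)
  ε-move, top X: go to p, push X → (p, y, XBBZ)
  read y, top X: go to q, push ε → (q, ε, BBZ)
All input consumed; M is in state q.

q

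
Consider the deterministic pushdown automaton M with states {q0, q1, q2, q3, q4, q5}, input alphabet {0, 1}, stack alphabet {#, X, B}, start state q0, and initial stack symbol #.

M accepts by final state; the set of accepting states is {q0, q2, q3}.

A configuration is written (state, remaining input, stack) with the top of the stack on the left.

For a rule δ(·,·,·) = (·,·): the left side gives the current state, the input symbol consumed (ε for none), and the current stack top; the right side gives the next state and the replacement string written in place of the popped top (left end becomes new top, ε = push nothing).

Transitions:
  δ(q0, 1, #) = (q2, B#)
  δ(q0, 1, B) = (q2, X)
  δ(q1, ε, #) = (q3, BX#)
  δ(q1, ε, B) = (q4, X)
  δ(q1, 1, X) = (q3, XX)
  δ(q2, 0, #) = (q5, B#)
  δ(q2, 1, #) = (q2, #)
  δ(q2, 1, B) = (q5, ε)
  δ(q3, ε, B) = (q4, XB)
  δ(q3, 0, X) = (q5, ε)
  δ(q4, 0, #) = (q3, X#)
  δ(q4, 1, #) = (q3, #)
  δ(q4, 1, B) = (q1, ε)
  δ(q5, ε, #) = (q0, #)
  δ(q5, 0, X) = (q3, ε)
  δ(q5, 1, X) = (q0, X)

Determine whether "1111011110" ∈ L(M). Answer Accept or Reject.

(q0, 1111011110, #) ⊢ (q2, 111011110, B#) ⊢ (q5, 11011110, #) ⊢ (q0, 11011110, #) ⊢ (q2, 1011110, B#) ⊢ (q5, 011110, #) ⊢ (q0, 011110, #)
No transition applies at (q0, 011110, #); input not fully consumed.

Reject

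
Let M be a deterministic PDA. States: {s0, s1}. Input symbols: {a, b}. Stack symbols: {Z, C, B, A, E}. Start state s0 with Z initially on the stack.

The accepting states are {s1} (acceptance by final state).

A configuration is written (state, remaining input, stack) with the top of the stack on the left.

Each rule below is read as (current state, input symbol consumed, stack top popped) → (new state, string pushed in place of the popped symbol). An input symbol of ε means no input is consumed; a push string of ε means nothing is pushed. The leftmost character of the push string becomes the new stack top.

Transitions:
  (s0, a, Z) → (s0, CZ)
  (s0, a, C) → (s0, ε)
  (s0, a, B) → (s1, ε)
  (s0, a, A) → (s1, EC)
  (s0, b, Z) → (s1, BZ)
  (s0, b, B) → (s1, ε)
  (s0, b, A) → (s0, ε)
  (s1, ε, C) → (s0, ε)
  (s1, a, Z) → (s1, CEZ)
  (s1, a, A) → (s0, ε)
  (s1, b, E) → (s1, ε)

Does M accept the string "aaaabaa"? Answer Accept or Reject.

(s0, aaaabaa, Z) ⊢ (s0, aaabaa, CZ) ⊢ (s0, aabaa, Z) ⊢ (s0, abaa, CZ) ⊢ (s0, baa, Z) ⊢ (s1, aa, BZ)
No transition applies at (s1, aa, BZ); input not fully consumed.

Reject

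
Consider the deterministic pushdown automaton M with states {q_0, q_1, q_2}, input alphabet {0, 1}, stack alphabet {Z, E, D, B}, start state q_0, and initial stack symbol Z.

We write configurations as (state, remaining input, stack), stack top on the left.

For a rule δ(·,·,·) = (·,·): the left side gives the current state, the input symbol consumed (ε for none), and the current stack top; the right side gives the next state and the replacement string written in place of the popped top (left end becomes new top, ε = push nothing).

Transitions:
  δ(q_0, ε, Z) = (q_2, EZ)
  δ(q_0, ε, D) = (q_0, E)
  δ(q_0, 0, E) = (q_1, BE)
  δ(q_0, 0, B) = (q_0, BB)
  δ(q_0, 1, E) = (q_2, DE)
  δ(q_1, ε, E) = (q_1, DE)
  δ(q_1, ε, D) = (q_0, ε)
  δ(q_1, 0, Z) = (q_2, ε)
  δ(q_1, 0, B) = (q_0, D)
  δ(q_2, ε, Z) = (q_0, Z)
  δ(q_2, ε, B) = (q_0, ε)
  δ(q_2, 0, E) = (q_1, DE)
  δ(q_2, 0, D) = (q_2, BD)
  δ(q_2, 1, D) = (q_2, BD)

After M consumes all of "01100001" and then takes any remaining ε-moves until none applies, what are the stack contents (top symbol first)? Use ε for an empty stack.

(q_0, 01100001, Z) ⊢ (q_2, 01100001, EZ) ⊢ (q_1, 1100001, DEZ) ⊢ (q_0, 1100001, EZ) ⊢ (q_2, 100001, DEZ) ⊢ (q_2, 00001, BDEZ) ⊢ (q_0, 00001, DEZ) ⊢ (q_0, 00001, EEZ) ⊢ (q_1, 0001, BEEZ) ⊢ (q_0, 001, DEEZ) ⊢ (q_0, 001, EEEZ) ⊢ (q_1, 01, BEEEZ) ⊢ (q_0, 1, DEEEZ) ⊢ (q_0, 1, EEEEZ) ⊢ (q_2, ε, DEEEEZ)
All input consumed in state q_2 with stack DEEEEZ.

DEEEEZ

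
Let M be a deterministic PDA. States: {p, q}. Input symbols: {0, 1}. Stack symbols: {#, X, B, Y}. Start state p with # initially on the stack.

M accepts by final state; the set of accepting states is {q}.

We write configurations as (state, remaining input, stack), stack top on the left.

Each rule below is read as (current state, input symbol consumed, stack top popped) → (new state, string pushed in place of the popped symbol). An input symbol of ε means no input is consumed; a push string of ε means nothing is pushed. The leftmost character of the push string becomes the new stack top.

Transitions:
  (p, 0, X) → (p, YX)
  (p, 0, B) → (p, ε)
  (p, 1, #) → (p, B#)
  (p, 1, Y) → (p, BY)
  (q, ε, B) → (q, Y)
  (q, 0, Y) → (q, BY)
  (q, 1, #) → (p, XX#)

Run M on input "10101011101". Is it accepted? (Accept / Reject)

Reject

(p, 10101011101, #) ⊢ (p, 0101011101, B#) ⊢ (p, 101011101, #) ⊢ (p, 01011101, B#) ⊢ (p, 1011101, #) ⊢ (p, 011101, B#) ⊢ (p, 11101, #) ⊢ (p, 1101, B#)
No transition applies at (p, 1101, B#); input not fully consumed.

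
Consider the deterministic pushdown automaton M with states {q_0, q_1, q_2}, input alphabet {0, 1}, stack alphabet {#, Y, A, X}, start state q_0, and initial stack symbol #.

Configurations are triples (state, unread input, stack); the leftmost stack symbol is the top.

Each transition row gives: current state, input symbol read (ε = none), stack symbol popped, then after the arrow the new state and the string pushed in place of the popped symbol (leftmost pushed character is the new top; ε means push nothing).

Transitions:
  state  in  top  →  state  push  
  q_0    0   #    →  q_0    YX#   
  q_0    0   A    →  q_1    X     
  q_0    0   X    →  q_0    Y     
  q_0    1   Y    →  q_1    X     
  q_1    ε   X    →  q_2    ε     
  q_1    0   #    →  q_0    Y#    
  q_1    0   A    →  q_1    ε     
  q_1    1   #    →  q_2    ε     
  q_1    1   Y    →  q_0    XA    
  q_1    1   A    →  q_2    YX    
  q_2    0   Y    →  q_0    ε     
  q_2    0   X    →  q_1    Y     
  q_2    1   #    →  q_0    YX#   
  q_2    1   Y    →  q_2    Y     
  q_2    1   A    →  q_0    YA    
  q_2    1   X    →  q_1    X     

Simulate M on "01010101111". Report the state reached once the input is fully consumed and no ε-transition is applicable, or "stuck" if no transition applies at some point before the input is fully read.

(q_0, 01010101111, #)
  read 0, top #: go to q_0, push YX# → (q_0, 1010101111, YX#)
  read 1, top Y: go to q_1, push X → (q_1, 010101111, XX#)
  ε-move, top X: go to q_2, push ε → (q_2, 010101111, X#)
  read 0, top X: go to q_1, push Y → (q_1, 10101111, Y#)
  read 1, top Y: go to q_0, push XA → (q_0, 0101111, XA#)
  read 0, top X: go to q_0, push Y → (q_0, 101111, YA#)
  read 1, top Y: go to q_1, push X → (q_1, 01111, XA#)
  ε-move, top X: go to q_2, push ε → (q_2, 01111, A#)
No transition for (q_2, 0, top A); M blocks with input 01111 remaining.

stuck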